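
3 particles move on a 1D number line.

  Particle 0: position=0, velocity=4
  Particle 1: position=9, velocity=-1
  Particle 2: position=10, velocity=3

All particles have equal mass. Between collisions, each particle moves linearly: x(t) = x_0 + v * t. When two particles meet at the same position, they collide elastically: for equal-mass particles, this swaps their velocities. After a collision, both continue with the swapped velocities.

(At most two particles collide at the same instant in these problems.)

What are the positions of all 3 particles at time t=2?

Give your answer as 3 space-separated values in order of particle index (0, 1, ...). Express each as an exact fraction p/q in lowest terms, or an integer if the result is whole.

Answer: 7 8 16

Derivation:
Collision at t=9/5: particles 0 and 1 swap velocities; positions: p0=36/5 p1=36/5 p2=77/5; velocities now: v0=-1 v1=4 v2=3
Advance to t=2 (no further collisions before then); velocities: v0=-1 v1=4 v2=3; positions = 7 8 16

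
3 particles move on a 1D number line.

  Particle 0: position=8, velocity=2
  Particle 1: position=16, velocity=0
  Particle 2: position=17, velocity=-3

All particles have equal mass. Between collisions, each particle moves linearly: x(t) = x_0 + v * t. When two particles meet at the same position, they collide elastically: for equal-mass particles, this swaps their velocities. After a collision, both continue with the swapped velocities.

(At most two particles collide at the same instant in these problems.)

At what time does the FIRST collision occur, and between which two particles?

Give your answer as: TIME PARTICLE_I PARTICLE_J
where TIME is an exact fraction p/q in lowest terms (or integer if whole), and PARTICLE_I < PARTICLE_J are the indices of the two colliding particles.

Answer: 1/3 1 2

Derivation:
Pair (0,1): pos 8,16 vel 2,0 -> gap=8, closing at 2/unit, collide at t=4
Pair (1,2): pos 16,17 vel 0,-3 -> gap=1, closing at 3/unit, collide at t=1/3
Earliest collision: t=1/3 between 1 and 2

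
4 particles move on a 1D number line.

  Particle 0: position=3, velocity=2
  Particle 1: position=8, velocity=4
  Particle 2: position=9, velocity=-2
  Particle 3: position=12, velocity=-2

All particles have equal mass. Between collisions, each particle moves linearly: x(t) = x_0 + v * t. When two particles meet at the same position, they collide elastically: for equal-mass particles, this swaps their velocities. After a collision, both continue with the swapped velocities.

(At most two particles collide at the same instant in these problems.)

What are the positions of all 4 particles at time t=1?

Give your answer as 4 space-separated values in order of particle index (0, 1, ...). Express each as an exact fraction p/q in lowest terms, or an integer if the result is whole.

Answer: 5 7 10 12

Derivation:
Collision at t=1/6: particles 1 and 2 swap velocities; positions: p0=10/3 p1=26/3 p2=26/3 p3=35/3; velocities now: v0=2 v1=-2 v2=4 v3=-2
Collision at t=2/3: particles 2 and 3 swap velocities; positions: p0=13/3 p1=23/3 p2=32/3 p3=32/3; velocities now: v0=2 v1=-2 v2=-2 v3=4
Advance to t=1 (no further collisions before then); velocities: v0=2 v1=-2 v2=-2 v3=4; positions = 5 7 10 12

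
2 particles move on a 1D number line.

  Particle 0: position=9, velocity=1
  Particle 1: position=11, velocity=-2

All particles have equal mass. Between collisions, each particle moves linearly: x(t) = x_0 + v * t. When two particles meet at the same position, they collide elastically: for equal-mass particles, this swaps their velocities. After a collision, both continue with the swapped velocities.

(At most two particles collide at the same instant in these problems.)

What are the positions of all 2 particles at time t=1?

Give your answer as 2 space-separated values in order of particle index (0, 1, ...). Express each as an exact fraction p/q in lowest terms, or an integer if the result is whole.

Collision at t=2/3: particles 0 and 1 swap velocities; positions: p0=29/3 p1=29/3; velocities now: v0=-2 v1=1
Advance to t=1 (no further collisions before then); velocities: v0=-2 v1=1; positions = 9 10

Answer: 9 10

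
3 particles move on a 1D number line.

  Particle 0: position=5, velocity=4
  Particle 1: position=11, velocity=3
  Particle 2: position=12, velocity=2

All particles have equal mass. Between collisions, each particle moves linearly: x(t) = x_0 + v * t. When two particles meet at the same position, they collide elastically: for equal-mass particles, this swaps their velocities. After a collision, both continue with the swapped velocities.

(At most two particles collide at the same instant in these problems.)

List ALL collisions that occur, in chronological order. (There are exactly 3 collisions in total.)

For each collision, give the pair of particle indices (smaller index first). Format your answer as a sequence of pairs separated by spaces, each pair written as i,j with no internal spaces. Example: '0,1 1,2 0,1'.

Collision at t=1: particles 1 and 2 swap velocities; positions: p0=9 p1=14 p2=14; velocities now: v0=4 v1=2 v2=3
Collision at t=7/2: particles 0 and 1 swap velocities; positions: p0=19 p1=19 p2=43/2; velocities now: v0=2 v1=4 v2=3
Collision at t=6: particles 1 and 2 swap velocities; positions: p0=24 p1=29 p2=29; velocities now: v0=2 v1=3 v2=4

Answer: 1,2 0,1 1,2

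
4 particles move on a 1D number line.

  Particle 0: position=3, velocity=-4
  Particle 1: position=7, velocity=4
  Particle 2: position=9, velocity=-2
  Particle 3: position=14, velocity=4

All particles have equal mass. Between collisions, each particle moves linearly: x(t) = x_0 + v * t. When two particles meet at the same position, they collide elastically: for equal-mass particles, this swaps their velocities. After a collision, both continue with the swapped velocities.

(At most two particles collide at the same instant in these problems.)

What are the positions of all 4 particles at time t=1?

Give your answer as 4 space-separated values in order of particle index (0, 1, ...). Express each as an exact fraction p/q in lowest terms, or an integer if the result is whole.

Collision at t=1/3: particles 1 and 2 swap velocities; positions: p0=5/3 p1=25/3 p2=25/3 p3=46/3; velocities now: v0=-4 v1=-2 v2=4 v3=4
Advance to t=1 (no further collisions before then); velocities: v0=-4 v1=-2 v2=4 v3=4; positions = -1 7 11 18

Answer: -1 7 11 18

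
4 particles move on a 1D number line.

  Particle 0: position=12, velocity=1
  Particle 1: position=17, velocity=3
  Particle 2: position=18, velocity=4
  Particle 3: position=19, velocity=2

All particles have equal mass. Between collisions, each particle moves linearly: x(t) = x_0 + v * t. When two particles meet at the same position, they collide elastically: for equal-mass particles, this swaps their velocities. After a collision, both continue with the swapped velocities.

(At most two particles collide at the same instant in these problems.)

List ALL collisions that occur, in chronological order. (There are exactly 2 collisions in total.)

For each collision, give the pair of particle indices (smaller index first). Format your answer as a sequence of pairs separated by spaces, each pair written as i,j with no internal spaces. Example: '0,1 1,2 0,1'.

Collision at t=1/2: particles 2 and 3 swap velocities; positions: p0=25/2 p1=37/2 p2=20 p3=20; velocities now: v0=1 v1=3 v2=2 v3=4
Collision at t=2: particles 1 and 2 swap velocities; positions: p0=14 p1=23 p2=23 p3=26; velocities now: v0=1 v1=2 v2=3 v3=4

Answer: 2,3 1,2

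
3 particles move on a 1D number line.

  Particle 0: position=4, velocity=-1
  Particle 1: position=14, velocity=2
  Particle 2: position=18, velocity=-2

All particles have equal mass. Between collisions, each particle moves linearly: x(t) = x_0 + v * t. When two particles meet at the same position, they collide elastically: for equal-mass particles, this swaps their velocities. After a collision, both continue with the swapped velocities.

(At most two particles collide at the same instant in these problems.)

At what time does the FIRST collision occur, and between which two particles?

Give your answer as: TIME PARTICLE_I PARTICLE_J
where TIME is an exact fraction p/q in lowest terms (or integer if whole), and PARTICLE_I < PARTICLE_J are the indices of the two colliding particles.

Answer: 1 1 2

Derivation:
Pair (0,1): pos 4,14 vel -1,2 -> not approaching (rel speed -3 <= 0)
Pair (1,2): pos 14,18 vel 2,-2 -> gap=4, closing at 4/unit, collide at t=1
Earliest collision: t=1 between 1 and 2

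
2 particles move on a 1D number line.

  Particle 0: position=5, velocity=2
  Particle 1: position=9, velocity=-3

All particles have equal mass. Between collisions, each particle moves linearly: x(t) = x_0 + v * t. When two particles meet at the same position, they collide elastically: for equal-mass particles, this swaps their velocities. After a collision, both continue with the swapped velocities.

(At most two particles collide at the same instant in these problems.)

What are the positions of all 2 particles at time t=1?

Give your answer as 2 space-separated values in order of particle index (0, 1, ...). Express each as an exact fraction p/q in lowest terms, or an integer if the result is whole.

Collision at t=4/5: particles 0 and 1 swap velocities; positions: p0=33/5 p1=33/5; velocities now: v0=-3 v1=2
Advance to t=1 (no further collisions before then); velocities: v0=-3 v1=2; positions = 6 7

Answer: 6 7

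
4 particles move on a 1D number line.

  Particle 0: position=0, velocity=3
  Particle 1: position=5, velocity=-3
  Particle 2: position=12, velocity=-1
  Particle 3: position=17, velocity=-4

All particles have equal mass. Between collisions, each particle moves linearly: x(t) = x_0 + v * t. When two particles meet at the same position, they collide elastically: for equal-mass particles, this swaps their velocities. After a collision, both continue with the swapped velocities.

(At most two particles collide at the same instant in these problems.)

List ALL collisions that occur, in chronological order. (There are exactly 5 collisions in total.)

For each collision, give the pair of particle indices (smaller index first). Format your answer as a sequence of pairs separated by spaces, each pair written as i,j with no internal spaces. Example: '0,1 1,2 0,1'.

Collision at t=5/6: particles 0 and 1 swap velocities; positions: p0=5/2 p1=5/2 p2=67/6 p3=41/3; velocities now: v0=-3 v1=3 v2=-1 v3=-4
Collision at t=5/3: particles 2 and 3 swap velocities; positions: p0=0 p1=5 p2=31/3 p3=31/3; velocities now: v0=-3 v1=3 v2=-4 v3=-1
Collision at t=17/7: particles 1 and 2 swap velocities; positions: p0=-16/7 p1=51/7 p2=51/7 p3=67/7; velocities now: v0=-3 v1=-4 v2=3 v3=-1
Collision at t=3: particles 2 and 3 swap velocities; positions: p0=-4 p1=5 p2=9 p3=9; velocities now: v0=-3 v1=-4 v2=-1 v3=3
Collision at t=12: particles 0 and 1 swap velocities; positions: p0=-31 p1=-31 p2=0 p3=36; velocities now: v0=-4 v1=-3 v2=-1 v3=3

Answer: 0,1 2,3 1,2 2,3 0,1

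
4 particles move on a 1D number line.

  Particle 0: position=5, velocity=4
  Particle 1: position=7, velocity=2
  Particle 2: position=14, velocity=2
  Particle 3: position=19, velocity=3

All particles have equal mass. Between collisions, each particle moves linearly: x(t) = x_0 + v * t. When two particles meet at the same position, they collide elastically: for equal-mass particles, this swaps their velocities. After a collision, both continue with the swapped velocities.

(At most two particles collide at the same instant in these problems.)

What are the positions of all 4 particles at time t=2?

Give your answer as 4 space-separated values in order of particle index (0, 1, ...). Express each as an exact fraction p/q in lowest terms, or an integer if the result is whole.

Answer: 11 13 18 25

Derivation:
Collision at t=1: particles 0 and 1 swap velocities; positions: p0=9 p1=9 p2=16 p3=22; velocities now: v0=2 v1=4 v2=2 v3=3
Advance to t=2 (no further collisions before then); velocities: v0=2 v1=4 v2=2 v3=3; positions = 11 13 18 25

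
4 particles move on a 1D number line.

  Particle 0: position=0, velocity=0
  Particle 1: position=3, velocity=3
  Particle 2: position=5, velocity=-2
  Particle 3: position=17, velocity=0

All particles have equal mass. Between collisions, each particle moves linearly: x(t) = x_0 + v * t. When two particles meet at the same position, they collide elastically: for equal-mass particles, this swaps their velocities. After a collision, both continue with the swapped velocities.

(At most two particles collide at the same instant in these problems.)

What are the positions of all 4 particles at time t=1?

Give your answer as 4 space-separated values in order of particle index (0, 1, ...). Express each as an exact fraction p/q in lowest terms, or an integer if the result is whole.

Answer: 0 3 6 17

Derivation:
Collision at t=2/5: particles 1 and 2 swap velocities; positions: p0=0 p1=21/5 p2=21/5 p3=17; velocities now: v0=0 v1=-2 v2=3 v3=0
Advance to t=1 (no further collisions before then); velocities: v0=0 v1=-2 v2=3 v3=0; positions = 0 3 6 17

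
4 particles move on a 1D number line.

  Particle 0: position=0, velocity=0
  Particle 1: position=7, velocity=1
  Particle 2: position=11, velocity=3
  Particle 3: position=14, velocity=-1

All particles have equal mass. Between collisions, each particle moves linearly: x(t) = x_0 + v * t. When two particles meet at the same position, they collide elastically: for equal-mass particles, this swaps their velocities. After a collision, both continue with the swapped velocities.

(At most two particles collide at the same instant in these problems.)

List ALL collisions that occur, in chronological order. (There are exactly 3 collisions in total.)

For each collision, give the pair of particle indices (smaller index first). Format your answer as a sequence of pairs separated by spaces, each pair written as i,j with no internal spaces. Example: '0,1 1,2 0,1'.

Collision at t=3/4: particles 2 and 3 swap velocities; positions: p0=0 p1=31/4 p2=53/4 p3=53/4; velocities now: v0=0 v1=1 v2=-1 v3=3
Collision at t=7/2: particles 1 and 2 swap velocities; positions: p0=0 p1=21/2 p2=21/2 p3=43/2; velocities now: v0=0 v1=-1 v2=1 v3=3
Collision at t=14: particles 0 and 1 swap velocities; positions: p0=0 p1=0 p2=21 p3=53; velocities now: v0=-1 v1=0 v2=1 v3=3

Answer: 2,3 1,2 0,1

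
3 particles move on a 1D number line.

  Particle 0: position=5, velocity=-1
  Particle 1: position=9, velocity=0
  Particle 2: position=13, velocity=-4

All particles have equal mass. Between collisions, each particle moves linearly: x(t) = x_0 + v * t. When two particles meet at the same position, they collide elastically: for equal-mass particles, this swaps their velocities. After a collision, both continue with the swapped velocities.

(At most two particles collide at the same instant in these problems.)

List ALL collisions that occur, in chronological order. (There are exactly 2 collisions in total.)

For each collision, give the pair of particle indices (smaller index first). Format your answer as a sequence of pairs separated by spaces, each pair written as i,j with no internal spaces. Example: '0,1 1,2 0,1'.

Collision at t=1: particles 1 and 2 swap velocities; positions: p0=4 p1=9 p2=9; velocities now: v0=-1 v1=-4 v2=0
Collision at t=8/3: particles 0 and 1 swap velocities; positions: p0=7/3 p1=7/3 p2=9; velocities now: v0=-4 v1=-1 v2=0

Answer: 1,2 0,1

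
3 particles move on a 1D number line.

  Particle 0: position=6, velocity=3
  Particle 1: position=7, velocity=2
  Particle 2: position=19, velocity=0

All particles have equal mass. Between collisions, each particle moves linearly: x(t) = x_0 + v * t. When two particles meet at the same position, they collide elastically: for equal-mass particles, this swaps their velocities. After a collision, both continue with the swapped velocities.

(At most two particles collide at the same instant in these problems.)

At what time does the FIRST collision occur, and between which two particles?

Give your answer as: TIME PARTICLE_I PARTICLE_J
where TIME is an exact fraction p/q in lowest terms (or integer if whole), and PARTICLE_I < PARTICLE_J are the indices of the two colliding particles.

Answer: 1 0 1

Derivation:
Pair (0,1): pos 6,7 vel 3,2 -> gap=1, closing at 1/unit, collide at t=1
Pair (1,2): pos 7,19 vel 2,0 -> gap=12, closing at 2/unit, collide at t=6
Earliest collision: t=1 between 0 and 1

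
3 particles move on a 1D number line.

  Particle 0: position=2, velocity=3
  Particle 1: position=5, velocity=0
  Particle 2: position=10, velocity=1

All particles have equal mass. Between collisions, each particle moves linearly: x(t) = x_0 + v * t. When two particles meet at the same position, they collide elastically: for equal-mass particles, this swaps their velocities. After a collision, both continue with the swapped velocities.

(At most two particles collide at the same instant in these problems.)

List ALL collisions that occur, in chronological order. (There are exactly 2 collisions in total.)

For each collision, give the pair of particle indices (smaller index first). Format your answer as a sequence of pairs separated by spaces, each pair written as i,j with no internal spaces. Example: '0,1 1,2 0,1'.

Answer: 0,1 1,2

Derivation:
Collision at t=1: particles 0 and 1 swap velocities; positions: p0=5 p1=5 p2=11; velocities now: v0=0 v1=3 v2=1
Collision at t=4: particles 1 and 2 swap velocities; positions: p0=5 p1=14 p2=14; velocities now: v0=0 v1=1 v2=3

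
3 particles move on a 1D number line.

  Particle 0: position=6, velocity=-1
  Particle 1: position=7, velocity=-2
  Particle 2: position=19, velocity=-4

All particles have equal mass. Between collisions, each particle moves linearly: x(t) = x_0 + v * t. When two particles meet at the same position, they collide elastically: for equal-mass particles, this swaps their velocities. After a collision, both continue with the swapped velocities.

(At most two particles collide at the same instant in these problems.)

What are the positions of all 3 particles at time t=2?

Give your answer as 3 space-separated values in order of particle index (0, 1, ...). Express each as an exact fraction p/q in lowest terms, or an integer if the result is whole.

Collision at t=1: particles 0 and 1 swap velocities; positions: p0=5 p1=5 p2=15; velocities now: v0=-2 v1=-1 v2=-4
Advance to t=2 (no further collisions before then); velocities: v0=-2 v1=-1 v2=-4; positions = 3 4 11

Answer: 3 4 11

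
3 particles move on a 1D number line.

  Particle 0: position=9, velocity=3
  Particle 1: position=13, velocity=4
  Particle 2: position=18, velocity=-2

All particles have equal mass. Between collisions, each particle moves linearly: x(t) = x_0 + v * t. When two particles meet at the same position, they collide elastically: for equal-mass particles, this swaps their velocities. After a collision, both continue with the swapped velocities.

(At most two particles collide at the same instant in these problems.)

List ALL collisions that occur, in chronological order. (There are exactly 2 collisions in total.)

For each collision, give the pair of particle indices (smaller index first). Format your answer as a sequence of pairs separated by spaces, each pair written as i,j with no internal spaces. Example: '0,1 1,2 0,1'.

Collision at t=5/6: particles 1 and 2 swap velocities; positions: p0=23/2 p1=49/3 p2=49/3; velocities now: v0=3 v1=-2 v2=4
Collision at t=9/5: particles 0 and 1 swap velocities; positions: p0=72/5 p1=72/5 p2=101/5; velocities now: v0=-2 v1=3 v2=4

Answer: 1,2 0,1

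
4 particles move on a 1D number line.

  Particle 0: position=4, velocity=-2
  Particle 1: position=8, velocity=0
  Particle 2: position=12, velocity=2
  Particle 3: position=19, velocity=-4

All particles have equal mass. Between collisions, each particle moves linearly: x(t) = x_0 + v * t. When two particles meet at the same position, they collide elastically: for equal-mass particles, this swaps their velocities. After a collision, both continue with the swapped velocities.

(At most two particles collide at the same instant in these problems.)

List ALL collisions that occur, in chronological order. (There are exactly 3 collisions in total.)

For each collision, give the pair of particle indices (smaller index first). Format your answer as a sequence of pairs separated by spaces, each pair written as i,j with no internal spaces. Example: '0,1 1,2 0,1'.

Answer: 2,3 1,2 0,1

Derivation:
Collision at t=7/6: particles 2 and 3 swap velocities; positions: p0=5/3 p1=8 p2=43/3 p3=43/3; velocities now: v0=-2 v1=0 v2=-4 v3=2
Collision at t=11/4: particles 1 and 2 swap velocities; positions: p0=-3/2 p1=8 p2=8 p3=35/2; velocities now: v0=-2 v1=-4 v2=0 v3=2
Collision at t=15/2: particles 0 and 1 swap velocities; positions: p0=-11 p1=-11 p2=8 p3=27; velocities now: v0=-4 v1=-2 v2=0 v3=2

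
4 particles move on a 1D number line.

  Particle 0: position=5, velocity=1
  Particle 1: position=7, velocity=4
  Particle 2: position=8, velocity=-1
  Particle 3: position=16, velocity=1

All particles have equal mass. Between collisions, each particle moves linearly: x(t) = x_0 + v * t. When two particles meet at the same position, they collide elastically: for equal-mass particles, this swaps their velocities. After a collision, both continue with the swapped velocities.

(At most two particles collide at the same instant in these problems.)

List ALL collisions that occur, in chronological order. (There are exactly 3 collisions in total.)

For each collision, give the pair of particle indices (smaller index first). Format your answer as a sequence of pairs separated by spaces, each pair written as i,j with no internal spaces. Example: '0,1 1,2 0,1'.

Answer: 1,2 0,1 2,3

Derivation:
Collision at t=1/5: particles 1 and 2 swap velocities; positions: p0=26/5 p1=39/5 p2=39/5 p3=81/5; velocities now: v0=1 v1=-1 v2=4 v3=1
Collision at t=3/2: particles 0 and 1 swap velocities; positions: p0=13/2 p1=13/2 p2=13 p3=35/2; velocities now: v0=-1 v1=1 v2=4 v3=1
Collision at t=3: particles 2 and 3 swap velocities; positions: p0=5 p1=8 p2=19 p3=19; velocities now: v0=-1 v1=1 v2=1 v3=4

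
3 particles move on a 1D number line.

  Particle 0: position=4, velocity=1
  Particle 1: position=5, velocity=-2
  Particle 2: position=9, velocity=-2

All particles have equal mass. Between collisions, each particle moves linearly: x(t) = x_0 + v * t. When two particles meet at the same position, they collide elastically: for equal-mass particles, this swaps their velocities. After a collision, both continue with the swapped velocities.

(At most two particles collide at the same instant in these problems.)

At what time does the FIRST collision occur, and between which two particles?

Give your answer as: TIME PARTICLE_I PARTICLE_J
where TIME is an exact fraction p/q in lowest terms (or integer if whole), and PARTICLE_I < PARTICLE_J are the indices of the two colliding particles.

Pair (0,1): pos 4,5 vel 1,-2 -> gap=1, closing at 3/unit, collide at t=1/3
Pair (1,2): pos 5,9 vel -2,-2 -> not approaching (rel speed 0 <= 0)
Earliest collision: t=1/3 between 0 and 1

Answer: 1/3 0 1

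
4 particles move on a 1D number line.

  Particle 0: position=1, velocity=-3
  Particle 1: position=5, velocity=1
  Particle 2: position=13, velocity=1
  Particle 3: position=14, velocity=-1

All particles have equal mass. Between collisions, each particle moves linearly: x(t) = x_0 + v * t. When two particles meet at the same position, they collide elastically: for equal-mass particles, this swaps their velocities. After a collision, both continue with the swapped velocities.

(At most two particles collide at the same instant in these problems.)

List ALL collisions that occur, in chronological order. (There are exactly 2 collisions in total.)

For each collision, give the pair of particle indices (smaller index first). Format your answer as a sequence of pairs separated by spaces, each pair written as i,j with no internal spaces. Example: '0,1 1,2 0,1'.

Answer: 2,3 1,2

Derivation:
Collision at t=1/2: particles 2 and 3 swap velocities; positions: p0=-1/2 p1=11/2 p2=27/2 p3=27/2; velocities now: v0=-3 v1=1 v2=-1 v3=1
Collision at t=9/2: particles 1 and 2 swap velocities; positions: p0=-25/2 p1=19/2 p2=19/2 p3=35/2; velocities now: v0=-3 v1=-1 v2=1 v3=1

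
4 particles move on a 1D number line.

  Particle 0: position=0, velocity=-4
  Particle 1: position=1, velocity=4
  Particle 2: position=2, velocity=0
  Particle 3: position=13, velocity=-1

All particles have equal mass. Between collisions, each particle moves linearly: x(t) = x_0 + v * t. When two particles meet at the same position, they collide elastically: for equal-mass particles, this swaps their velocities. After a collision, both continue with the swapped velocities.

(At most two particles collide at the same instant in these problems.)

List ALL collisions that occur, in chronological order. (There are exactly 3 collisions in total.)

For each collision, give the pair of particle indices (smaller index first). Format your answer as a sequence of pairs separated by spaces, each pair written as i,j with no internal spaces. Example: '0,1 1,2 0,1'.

Collision at t=1/4: particles 1 and 2 swap velocities; positions: p0=-1 p1=2 p2=2 p3=51/4; velocities now: v0=-4 v1=0 v2=4 v3=-1
Collision at t=12/5: particles 2 and 3 swap velocities; positions: p0=-48/5 p1=2 p2=53/5 p3=53/5; velocities now: v0=-4 v1=0 v2=-1 v3=4
Collision at t=11: particles 1 and 2 swap velocities; positions: p0=-44 p1=2 p2=2 p3=45; velocities now: v0=-4 v1=-1 v2=0 v3=4

Answer: 1,2 2,3 1,2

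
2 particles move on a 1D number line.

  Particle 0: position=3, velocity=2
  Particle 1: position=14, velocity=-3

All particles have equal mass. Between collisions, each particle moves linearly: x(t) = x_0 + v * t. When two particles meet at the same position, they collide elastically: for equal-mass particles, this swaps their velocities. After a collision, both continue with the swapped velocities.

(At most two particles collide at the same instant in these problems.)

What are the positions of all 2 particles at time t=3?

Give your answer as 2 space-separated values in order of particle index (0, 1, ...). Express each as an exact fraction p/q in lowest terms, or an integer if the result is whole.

Answer: 5 9

Derivation:
Collision at t=11/5: particles 0 and 1 swap velocities; positions: p0=37/5 p1=37/5; velocities now: v0=-3 v1=2
Advance to t=3 (no further collisions before then); velocities: v0=-3 v1=2; positions = 5 9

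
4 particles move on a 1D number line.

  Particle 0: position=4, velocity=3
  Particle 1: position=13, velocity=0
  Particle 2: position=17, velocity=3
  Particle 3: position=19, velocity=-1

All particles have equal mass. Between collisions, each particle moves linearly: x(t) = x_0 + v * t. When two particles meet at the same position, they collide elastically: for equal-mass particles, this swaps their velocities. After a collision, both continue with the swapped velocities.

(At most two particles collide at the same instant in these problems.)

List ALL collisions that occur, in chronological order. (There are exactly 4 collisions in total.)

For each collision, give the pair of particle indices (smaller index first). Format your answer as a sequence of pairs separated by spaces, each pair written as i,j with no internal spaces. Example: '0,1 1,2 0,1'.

Collision at t=1/2: particles 2 and 3 swap velocities; positions: p0=11/2 p1=13 p2=37/2 p3=37/2; velocities now: v0=3 v1=0 v2=-1 v3=3
Collision at t=3: particles 0 and 1 swap velocities; positions: p0=13 p1=13 p2=16 p3=26; velocities now: v0=0 v1=3 v2=-1 v3=3
Collision at t=15/4: particles 1 and 2 swap velocities; positions: p0=13 p1=61/4 p2=61/4 p3=113/4; velocities now: v0=0 v1=-1 v2=3 v3=3
Collision at t=6: particles 0 and 1 swap velocities; positions: p0=13 p1=13 p2=22 p3=35; velocities now: v0=-1 v1=0 v2=3 v3=3

Answer: 2,3 0,1 1,2 0,1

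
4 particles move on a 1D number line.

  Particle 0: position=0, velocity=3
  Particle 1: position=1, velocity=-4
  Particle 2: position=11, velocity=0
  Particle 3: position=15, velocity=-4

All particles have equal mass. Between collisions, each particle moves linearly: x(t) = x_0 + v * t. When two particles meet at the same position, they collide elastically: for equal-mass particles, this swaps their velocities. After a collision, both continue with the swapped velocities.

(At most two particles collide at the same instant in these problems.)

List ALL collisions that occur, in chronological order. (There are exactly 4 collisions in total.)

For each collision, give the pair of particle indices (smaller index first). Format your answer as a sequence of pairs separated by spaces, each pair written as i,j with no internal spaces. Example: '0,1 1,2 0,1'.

Collision at t=1/7: particles 0 and 1 swap velocities; positions: p0=3/7 p1=3/7 p2=11 p3=101/7; velocities now: v0=-4 v1=3 v2=0 v3=-4
Collision at t=1: particles 2 and 3 swap velocities; positions: p0=-3 p1=3 p2=11 p3=11; velocities now: v0=-4 v1=3 v2=-4 v3=0
Collision at t=15/7: particles 1 and 2 swap velocities; positions: p0=-53/7 p1=45/7 p2=45/7 p3=11; velocities now: v0=-4 v1=-4 v2=3 v3=0
Collision at t=11/3: particles 2 and 3 swap velocities; positions: p0=-41/3 p1=1/3 p2=11 p3=11; velocities now: v0=-4 v1=-4 v2=0 v3=3

Answer: 0,1 2,3 1,2 2,3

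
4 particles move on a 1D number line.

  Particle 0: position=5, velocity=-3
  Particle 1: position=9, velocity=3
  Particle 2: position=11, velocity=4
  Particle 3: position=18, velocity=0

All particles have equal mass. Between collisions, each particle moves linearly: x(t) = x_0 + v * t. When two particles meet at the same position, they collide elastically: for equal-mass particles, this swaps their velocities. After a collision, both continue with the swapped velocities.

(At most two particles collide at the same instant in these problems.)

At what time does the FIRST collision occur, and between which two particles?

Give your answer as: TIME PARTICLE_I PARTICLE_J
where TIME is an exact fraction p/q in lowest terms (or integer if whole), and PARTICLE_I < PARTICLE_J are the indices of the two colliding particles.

Pair (0,1): pos 5,9 vel -3,3 -> not approaching (rel speed -6 <= 0)
Pair (1,2): pos 9,11 vel 3,4 -> not approaching (rel speed -1 <= 0)
Pair (2,3): pos 11,18 vel 4,0 -> gap=7, closing at 4/unit, collide at t=7/4
Earliest collision: t=7/4 between 2 and 3

Answer: 7/4 2 3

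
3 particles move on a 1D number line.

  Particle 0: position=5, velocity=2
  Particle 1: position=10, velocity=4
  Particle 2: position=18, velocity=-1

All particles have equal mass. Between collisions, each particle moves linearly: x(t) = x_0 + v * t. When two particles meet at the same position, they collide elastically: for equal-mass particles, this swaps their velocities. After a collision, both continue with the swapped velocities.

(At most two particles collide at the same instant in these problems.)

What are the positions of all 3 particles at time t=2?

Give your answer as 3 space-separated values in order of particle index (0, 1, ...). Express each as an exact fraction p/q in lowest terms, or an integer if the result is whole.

Answer: 9 16 18

Derivation:
Collision at t=8/5: particles 1 and 2 swap velocities; positions: p0=41/5 p1=82/5 p2=82/5; velocities now: v0=2 v1=-1 v2=4
Advance to t=2 (no further collisions before then); velocities: v0=2 v1=-1 v2=4; positions = 9 16 18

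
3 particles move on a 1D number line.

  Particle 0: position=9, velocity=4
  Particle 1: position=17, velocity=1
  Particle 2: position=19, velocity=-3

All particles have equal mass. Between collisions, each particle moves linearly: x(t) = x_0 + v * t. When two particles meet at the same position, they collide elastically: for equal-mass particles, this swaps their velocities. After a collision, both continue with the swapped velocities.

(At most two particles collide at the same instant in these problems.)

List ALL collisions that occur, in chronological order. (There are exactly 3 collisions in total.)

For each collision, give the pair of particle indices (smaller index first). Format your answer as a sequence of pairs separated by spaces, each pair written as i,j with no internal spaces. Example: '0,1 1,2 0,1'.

Answer: 1,2 0,1 1,2

Derivation:
Collision at t=1/2: particles 1 and 2 swap velocities; positions: p0=11 p1=35/2 p2=35/2; velocities now: v0=4 v1=-3 v2=1
Collision at t=10/7: particles 0 and 1 swap velocities; positions: p0=103/7 p1=103/7 p2=129/7; velocities now: v0=-3 v1=4 v2=1
Collision at t=8/3: particles 1 and 2 swap velocities; positions: p0=11 p1=59/3 p2=59/3; velocities now: v0=-3 v1=1 v2=4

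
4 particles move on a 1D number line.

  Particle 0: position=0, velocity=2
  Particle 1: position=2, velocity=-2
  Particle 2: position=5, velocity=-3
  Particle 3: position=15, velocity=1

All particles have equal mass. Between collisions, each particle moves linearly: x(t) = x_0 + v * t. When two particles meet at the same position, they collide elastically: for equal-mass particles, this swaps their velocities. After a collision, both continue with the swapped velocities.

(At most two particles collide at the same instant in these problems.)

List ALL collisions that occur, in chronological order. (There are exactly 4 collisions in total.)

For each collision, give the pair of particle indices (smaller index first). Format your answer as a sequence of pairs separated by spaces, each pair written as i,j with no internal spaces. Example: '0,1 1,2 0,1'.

Answer: 0,1 1,2 0,1 2,3

Derivation:
Collision at t=1/2: particles 0 and 1 swap velocities; positions: p0=1 p1=1 p2=7/2 p3=31/2; velocities now: v0=-2 v1=2 v2=-3 v3=1
Collision at t=1: particles 1 and 2 swap velocities; positions: p0=0 p1=2 p2=2 p3=16; velocities now: v0=-2 v1=-3 v2=2 v3=1
Collision at t=3: particles 0 and 1 swap velocities; positions: p0=-4 p1=-4 p2=6 p3=18; velocities now: v0=-3 v1=-2 v2=2 v3=1
Collision at t=15: particles 2 and 3 swap velocities; positions: p0=-40 p1=-28 p2=30 p3=30; velocities now: v0=-3 v1=-2 v2=1 v3=2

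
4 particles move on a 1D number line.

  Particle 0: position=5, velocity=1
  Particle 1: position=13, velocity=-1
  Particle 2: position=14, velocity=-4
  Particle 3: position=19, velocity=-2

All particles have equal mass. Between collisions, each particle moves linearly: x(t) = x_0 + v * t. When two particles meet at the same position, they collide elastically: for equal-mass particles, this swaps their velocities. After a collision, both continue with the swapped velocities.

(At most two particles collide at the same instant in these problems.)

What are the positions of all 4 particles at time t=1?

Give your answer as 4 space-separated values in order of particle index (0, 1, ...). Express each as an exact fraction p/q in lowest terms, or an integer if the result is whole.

Collision at t=1/3: particles 1 and 2 swap velocities; positions: p0=16/3 p1=38/3 p2=38/3 p3=55/3; velocities now: v0=1 v1=-4 v2=-1 v3=-2
Advance to t=1 (no further collisions before then); velocities: v0=1 v1=-4 v2=-1 v3=-2; positions = 6 10 12 17

Answer: 6 10 12 17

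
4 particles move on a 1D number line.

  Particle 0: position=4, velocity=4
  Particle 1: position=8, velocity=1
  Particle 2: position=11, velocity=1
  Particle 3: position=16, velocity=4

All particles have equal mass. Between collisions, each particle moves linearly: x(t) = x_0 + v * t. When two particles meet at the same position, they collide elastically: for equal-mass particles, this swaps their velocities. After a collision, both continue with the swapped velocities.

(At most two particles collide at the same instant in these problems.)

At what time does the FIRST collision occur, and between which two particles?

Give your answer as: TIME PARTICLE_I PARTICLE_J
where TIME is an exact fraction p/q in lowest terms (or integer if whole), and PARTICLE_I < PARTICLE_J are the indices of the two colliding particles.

Answer: 4/3 0 1

Derivation:
Pair (0,1): pos 4,8 vel 4,1 -> gap=4, closing at 3/unit, collide at t=4/3
Pair (1,2): pos 8,11 vel 1,1 -> not approaching (rel speed 0 <= 0)
Pair (2,3): pos 11,16 vel 1,4 -> not approaching (rel speed -3 <= 0)
Earliest collision: t=4/3 between 0 and 1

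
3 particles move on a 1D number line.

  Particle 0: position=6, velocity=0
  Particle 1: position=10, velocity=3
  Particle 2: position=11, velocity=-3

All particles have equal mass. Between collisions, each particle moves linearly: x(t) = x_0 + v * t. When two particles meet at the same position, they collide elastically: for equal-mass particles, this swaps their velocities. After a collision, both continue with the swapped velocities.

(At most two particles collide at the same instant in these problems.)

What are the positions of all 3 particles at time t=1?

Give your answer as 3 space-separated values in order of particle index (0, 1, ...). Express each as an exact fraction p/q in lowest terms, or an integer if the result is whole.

Answer: 6 8 13

Derivation:
Collision at t=1/6: particles 1 and 2 swap velocities; positions: p0=6 p1=21/2 p2=21/2; velocities now: v0=0 v1=-3 v2=3
Advance to t=1 (no further collisions before then); velocities: v0=0 v1=-3 v2=3; positions = 6 8 13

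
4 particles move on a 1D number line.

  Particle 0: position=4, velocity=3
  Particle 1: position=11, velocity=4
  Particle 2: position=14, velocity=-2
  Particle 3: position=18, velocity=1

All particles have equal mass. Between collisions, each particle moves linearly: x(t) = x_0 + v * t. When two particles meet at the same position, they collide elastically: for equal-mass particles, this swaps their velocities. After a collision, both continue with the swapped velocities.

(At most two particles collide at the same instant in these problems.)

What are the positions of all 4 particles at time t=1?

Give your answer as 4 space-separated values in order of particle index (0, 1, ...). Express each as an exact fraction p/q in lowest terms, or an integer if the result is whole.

Collision at t=1/2: particles 1 and 2 swap velocities; positions: p0=11/2 p1=13 p2=13 p3=37/2; velocities now: v0=3 v1=-2 v2=4 v3=1
Advance to t=1 (no further collisions before then); velocities: v0=3 v1=-2 v2=4 v3=1; positions = 7 12 15 19

Answer: 7 12 15 19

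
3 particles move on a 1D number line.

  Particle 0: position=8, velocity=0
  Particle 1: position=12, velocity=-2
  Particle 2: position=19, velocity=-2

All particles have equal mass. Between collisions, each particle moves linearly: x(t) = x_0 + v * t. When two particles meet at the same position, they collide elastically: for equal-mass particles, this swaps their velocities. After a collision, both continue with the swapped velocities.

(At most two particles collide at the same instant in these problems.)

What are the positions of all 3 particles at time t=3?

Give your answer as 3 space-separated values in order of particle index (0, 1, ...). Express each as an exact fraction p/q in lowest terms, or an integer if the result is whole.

Collision at t=2: particles 0 and 1 swap velocities; positions: p0=8 p1=8 p2=15; velocities now: v0=-2 v1=0 v2=-2
Advance to t=3 (no further collisions before then); velocities: v0=-2 v1=0 v2=-2; positions = 6 8 13

Answer: 6 8 13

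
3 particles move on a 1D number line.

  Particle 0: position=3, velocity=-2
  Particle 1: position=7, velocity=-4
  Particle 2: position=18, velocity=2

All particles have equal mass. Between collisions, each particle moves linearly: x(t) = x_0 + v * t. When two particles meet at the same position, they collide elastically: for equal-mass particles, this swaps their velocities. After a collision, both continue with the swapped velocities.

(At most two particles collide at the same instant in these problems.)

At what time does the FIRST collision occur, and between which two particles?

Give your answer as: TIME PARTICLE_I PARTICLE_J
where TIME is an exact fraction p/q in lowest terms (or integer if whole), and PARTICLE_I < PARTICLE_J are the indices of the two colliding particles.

Pair (0,1): pos 3,7 vel -2,-4 -> gap=4, closing at 2/unit, collide at t=2
Pair (1,2): pos 7,18 vel -4,2 -> not approaching (rel speed -6 <= 0)
Earliest collision: t=2 between 0 and 1

Answer: 2 0 1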